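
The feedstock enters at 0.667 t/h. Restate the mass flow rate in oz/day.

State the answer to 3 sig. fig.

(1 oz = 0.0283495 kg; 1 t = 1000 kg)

0.667 t/h × 1000 kg/t ÷ 3600 s/h = 0.185278 kg/s
0.185278 kg/s ÷ 0.0283495 kg/oz × 86400 s/day = 564667 oz/day

5.65×10⁵ oz/day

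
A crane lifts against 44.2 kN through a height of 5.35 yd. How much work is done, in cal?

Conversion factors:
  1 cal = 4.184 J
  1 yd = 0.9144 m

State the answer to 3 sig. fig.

5.17×10⁴ cal

44.2 kN × 1000 = 44200 N
5.35 yd × 0.9144 = 4.89204 m
W = F × d = 44200 N × 4.89204 m = 216228 J
216228 J ÷ (4.184 J/cal) = 51679.7 cal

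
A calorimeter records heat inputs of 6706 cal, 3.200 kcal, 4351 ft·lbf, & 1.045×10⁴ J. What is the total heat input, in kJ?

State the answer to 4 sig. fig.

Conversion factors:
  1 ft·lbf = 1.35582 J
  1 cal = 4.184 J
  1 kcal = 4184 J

57.80 kJ

6706 cal × 4.184 → 28057.9 J
3.200 kcal × 4184 → 13388.8 J
4351 ft·lbf × 1.35582 → 5899.17 J
1.045×10⁴ J (already J)
Sum: 28057.9 + 13388.8 + 5899.17 + 10450 = 57795.9 J
In kJ: 57795.9 / 1000 = 57.7959 kJ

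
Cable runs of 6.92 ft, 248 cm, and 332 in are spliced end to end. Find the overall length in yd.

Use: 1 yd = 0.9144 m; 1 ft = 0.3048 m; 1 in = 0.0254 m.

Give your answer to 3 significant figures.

14.2 yd

6.92 ft × 0.3048 → 2.10922 m
248 cm × 0.01 → 2.48 m
332 in × 0.0254 → 8.4328 m
Combined: 2.10922 + 2.48 + 8.4328 = 13.022 m
In yd: 13.022 / 0.9144 = 14.241 yd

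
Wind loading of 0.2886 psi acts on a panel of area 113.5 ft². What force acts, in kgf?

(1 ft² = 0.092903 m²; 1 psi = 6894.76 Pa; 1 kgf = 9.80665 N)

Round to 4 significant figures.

0.2886 psi × 6894.76 = 1989.83 Pa
113.5 ft² × 0.092903 = 10.5445 m²
F = P × A = 1989.83 Pa × 10.5445 m² = 20981.8 N
20981.8 N ÷ (9.80665 N/kgf) = 2139.55 kgf

2140 kgf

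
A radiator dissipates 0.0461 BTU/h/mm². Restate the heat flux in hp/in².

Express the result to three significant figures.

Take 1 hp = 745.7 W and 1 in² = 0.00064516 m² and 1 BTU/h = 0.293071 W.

0.0461 BTU/h/mm² × 0.293071 W/BTU/h ÷ 10⁻⁶ m²/mm² = 13510.6 W/m²
13510.6 W/m² ÷ 745.7 W/hp × 0.00064516 m²/in² = 0.011689 hp/in²

0.0117 hp/in²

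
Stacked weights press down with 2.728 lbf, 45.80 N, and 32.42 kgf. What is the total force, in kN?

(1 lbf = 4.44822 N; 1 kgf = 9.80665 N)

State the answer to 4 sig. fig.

2.728 lbf × 4.44822 = 12.1347 N
45.80 N (already N)
32.42 kgf × 9.80665 = 317.932 N
Total: 12.1347 + 45.8 + 317.932 = 375.867 N
In kN: 375.867 / 1000 = 0.375867 kN

0.3759 kN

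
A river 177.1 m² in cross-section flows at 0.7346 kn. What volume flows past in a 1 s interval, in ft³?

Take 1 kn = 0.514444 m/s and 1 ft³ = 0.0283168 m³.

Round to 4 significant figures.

0.7346 kn × 0.514444 = 0.377911 m/s
V = v × A × t = 0.377911 m/s × 177.1 m² × 1 s = 66.928 m³
66.928 m³ ÷ (0.0283168 m³/ft³) = 2363.54 ft³

2364 ft³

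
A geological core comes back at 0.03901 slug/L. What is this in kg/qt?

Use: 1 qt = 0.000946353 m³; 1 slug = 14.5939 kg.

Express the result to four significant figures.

0.03901 slug/L × 14.5939 kg/slug ÷ 0.001 m³/L = 569.308 kg/m³
569.308 kg/m³ × 0.000946353 m³/qt = 0.538766 kg/qt

0.5388 kg/qt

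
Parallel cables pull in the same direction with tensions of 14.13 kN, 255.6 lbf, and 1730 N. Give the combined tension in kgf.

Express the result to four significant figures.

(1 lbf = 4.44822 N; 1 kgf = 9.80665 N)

1733 kgf

14.13 kN × 1000 = 14130 N
255.6 lbf × 4.44822 = 1136.97 N
1730 N (already N)
Combined: 14130 + 1136.97 + 1730 = 16997 N
In kgf: 16997 / 9.80665 = 1733.21 kgf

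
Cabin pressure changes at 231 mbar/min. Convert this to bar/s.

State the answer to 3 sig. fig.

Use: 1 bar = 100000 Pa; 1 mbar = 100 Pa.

0.00385 bar/s

231 mbar/min × 100 Pa/mbar ÷ 60 s/min = 385 Pa/s
385 Pa/s ÷ 100000 Pa/bar = 0.00385 bar/s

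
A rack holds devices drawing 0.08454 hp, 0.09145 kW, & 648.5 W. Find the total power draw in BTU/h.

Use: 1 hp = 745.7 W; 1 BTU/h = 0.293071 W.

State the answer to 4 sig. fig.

0.08454 hp × 745.7 = 63.0415 W
0.09145 kW × 1000 = 91.45 W
648.5 W (already W)
Sum: 63.0415 + 91.45 + 648.5 = 802.992 W
In BTU/h: 802.992 / 0.293071 = 2739.92 BTU/h

2740 BTU/h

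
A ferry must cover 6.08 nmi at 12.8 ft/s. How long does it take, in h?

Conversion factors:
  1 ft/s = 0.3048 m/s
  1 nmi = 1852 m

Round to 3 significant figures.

0.802 h

6.08 nmi × 1852 = 11260.2 m
12.8 ft/s × 0.3048 = 3.90144 m/s
t = d / v = 11260.2 m / 3.90144 m/s = 2886.17 s
2886.17 s ÷ (3600 s/h) = 0.801714 h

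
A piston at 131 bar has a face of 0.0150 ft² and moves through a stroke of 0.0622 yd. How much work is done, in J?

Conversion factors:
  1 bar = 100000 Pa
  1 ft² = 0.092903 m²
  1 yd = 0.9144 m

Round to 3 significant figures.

1040 J

131 bar → 1.31×10⁷ Pa
0.0150 ft² → 0.00139354 m²
F = P × A = 1.31×10⁷ × 0.00139354 = 18255.4 N
0.0622 yd → 0.0568757 m
W = F × d = 18255.4 × 0.0568757 = 1038.29 J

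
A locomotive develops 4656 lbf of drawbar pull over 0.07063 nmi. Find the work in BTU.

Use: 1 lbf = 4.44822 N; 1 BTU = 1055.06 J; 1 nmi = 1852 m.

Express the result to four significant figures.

2568 BTU

4656 lbf × 4.44822 = 20710.9 N
0.07063 nmi × 1852 = 130.807 m
W = F × d = 20710.9 N × 130.807 m = 2.70913×10⁶ J
2.70913×10⁶ J ÷ (1055.06 J/BTU) = 2567.75 BTU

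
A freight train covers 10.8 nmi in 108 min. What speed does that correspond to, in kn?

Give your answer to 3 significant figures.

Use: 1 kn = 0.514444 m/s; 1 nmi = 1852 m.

10.8 nmi × 1852 → 20001.6 m
108 min × 60 → 6480 s
v = d / t = 20001.6 m / 6480 s = 3.08667 m/s
3.08667 m/s ÷ (0.514444 m/s/kn) = 6.00001 kn

6.00 kn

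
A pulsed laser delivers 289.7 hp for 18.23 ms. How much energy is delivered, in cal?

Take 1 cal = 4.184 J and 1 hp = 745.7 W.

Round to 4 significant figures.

289.7 hp × 745.7 → 216029 W
18.23 ms × 0.001 → 0.01823 s
E = P × t = 216029 W × 0.01823 s = 3938.21 J
3938.21 J ÷ (4.184 J/cal) = 941.255 cal

941.3 cal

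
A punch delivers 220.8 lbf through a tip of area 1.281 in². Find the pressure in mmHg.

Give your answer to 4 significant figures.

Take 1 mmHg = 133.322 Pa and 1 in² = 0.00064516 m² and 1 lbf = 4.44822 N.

220.8 lbf × 4.44822 = 982.167 N
1.281 in² × 0.00064516 = 8.2645×10⁻⁴ m²
P = F / A = 982.167 N / 8.2645×10⁻⁴ m² = 1.18842×10⁶ Pa
1.18842×10⁶ Pa ÷ (133.322 Pa/mmHg) = 8913.91 mmHg

8914 mmHg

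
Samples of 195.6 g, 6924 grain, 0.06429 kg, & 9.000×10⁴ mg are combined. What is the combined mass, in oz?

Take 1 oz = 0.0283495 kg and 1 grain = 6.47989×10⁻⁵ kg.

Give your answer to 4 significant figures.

28.17 oz

195.6 g × 0.001 = 0.1956 kg
6924 grain × 6.47989×10⁻⁵ = 0.448668 kg
0.06429 kg (already kg)
9.000×10⁴ mg × 10⁻⁶ = 0.09 kg
Combined: 0.1956 + 0.448668 + 0.06429 + 0.09 = 0.798558 kg
In oz: 0.798558 / 0.0283495 = 28.1683 oz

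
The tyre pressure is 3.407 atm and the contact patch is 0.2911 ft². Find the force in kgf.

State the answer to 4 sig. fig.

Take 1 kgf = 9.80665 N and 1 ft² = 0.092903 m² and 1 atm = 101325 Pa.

952.0 kgf

3.407 atm × 101325 → 345214 Pa
0.2911 ft² × 0.092903 → 0.0270441 m²
F = P × A = 345214 Pa × 0.0270441 m² = 9336 N
9336 N ÷ (9.80665 N/kgf) = 952.007 kgf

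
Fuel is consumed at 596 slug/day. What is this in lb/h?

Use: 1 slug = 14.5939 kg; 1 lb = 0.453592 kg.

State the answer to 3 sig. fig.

799 lb/h

596 slug/day × 14.5939 kg/slug ÷ 86400 s/day = 0.100671 kg/s
0.100671 kg/s ÷ 0.453592 kg/lb × 3600 s/h = 798.99 lb/h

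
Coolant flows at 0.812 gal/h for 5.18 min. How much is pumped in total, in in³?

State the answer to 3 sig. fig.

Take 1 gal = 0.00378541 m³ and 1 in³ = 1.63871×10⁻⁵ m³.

16.2 in³

0.812 gal/h → 8.5382×10⁻⁷ m³/s
5.18 min → 310.8 s
V = Q × t = 8.5382×10⁻⁷ × 310.8 = 2.65367×10⁻⁴ m³
In in³: 2.65367×10⁻⁴ / 1.63871×10⁻⁵ = 16.1937 in³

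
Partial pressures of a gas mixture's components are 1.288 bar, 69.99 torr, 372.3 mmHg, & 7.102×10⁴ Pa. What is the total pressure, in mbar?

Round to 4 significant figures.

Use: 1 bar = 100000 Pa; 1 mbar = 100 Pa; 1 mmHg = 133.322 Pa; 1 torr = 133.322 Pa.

2588 mbar

1.288 bar × 100000 → 128800 Pa
69.99 torr × 133.322 → 9331.21 Pa
372.3 mmHg × 133.322 → 49635.8 Pa
7.102×10⁴ Pa (already Pa)
Combined: 128800 + 9331.21 + 49635.8 + 71020 = 258787 Pa
In mbar: 258787 / 100 = 2587.87 mbar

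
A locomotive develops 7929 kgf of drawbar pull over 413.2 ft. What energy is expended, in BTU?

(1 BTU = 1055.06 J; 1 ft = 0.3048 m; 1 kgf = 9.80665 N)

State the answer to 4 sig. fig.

7929 kgf × 9.80665 = 77756.9 N
413.2 ft × 0.3048 = 125.943 m
W = F × d = 77756.9 N × 125.943 m = 9.79294×10⁶ J
9.79294×10⁶ J ÷ (1055.06 J/BTU) = 9281.88 BTU

9282 BTU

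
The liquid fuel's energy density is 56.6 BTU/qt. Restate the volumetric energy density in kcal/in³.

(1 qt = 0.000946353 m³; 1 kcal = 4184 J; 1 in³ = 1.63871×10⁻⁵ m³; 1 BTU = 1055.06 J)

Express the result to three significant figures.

56.6 BTU/qt × 1055.06 J/BTU ÷ 0.000946353 m³/qt = 6.31016×10⁷ J/m³
6.31016×10⁷ J/m³ ÷ 4184 J/kcal × 1.63871×10⁻⁵ m³/in³ = 0.247144 kcal/in³

0.247 kcal/in³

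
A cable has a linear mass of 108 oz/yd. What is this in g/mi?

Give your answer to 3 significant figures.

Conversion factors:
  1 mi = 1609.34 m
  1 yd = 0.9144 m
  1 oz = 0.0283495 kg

108 oz/yd × 0.0283495 kg/oz ÷ 0.9144 m/yd = 3.34837 kg/m
3.34837 kg/m ÷ 0.001 kg/g × 1609.34 m/mi = 5.38867×10⁶ g/mi

5.39×10⁶ g/mi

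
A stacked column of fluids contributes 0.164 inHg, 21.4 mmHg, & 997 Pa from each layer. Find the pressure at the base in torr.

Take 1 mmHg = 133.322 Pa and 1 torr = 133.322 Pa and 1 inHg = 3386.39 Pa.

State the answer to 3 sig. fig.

33.0 torr

0.164 inHg × 3386.39 = 555.368 Pa
21.4 mmHg × 133.322 = 2853.09 Pa
997 Pa (already Pa)
Combined: 555.368 + 2853.09 + 997 = 4405.46 Pa
In torr: 4405.46 / 133.322 = 33.0438 torr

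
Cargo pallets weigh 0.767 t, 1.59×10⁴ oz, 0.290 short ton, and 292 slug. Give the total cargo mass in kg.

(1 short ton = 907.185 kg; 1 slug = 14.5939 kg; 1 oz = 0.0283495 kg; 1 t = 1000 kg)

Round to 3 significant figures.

5740 kg

0.767 t × 1000 = 767 kg
1.59×10⁴ oz × 0.0283495 = 450.757 kg
0.290 short ton × 907.185 = 263.084 kg
292 slug × 14.5939 = 4261.42 kg
Sum: 767 + 450.757 + 263.084 + 4261.42 = 5742.26 kg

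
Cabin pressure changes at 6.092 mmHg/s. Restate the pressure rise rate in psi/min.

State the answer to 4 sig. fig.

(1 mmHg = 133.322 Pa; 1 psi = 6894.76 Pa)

6.092 mmHg/s × 133.322 Pa/mmHg = 812.198 Pa/s
812.198 Pa/s ÷ 6894.76 Pa/psi × 60 s/min = 7.06796 psi/min

7.068 psi/min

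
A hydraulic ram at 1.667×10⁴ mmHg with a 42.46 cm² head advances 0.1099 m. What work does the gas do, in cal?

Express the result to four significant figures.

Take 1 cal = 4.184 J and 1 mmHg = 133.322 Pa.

247.9 cal

1.667×10⁴ mmHg → 2.22248×10⁶ Pa
42.46 cm² → 0.004246 m²
F = P × A = 2.22248×10⁶ × 0.004246 = 9436.65 N
W = F × d = 9436.65 × 0.1099 = 1037.09 J
In cal: 1037.09 / 4.184 = 247.87 cal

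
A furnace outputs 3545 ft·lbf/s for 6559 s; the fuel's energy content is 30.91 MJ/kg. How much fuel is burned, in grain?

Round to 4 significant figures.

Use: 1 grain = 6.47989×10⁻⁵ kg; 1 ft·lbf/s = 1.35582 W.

1.574×10⁴ grain

3545 ft·lbf/s → 4806.38 W
E = P × t = 4806.38 × 6559 = 3.1525×10⁷ J
30.91 MJ/kg → 3.091×10⁷ J/kg
m = E / e_s = 3.1525×10⁷ / 3.091×10⁷ = 1.0199 kg
In grain: 1.0199 / 6.47989×10⁻⁵ = 15739.5 grain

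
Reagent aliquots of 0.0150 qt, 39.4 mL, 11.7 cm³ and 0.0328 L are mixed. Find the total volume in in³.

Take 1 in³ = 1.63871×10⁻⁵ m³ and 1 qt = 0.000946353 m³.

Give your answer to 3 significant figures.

5.99 in³

0.0150 qt × 0.000946353 → 1.41953×10⁻⁵ m³
39.4 mL × 10⁻⁶ → 3.94×10⁻⁵ m³
11.7 cm³ × 10⁻⁶ → 1.17×10⁻⁵ m³
0.0328 L × 0.001 → 3.28×10⁻⁵ m³
Total: 1.41953×10⁻⁵ + 3.94×10⁻⁵ + 1.17×10⁻⁵ + 3.28×10⁻⁵ = 9.80953×10⁻⁵ m³
In in³: 9.80953×10⁻⁵ / 1.63871×10⁻⁵ = 5.98613 in³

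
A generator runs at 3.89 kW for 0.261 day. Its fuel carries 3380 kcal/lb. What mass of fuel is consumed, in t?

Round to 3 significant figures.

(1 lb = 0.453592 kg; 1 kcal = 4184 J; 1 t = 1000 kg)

0.00281 t

3.89 kW → 3890 W
0.261 day → 22550.4 s
E = P × t = 3890 × 22550.4 = 8.77211×10⁷ J
3380 kcal/lb → 3.11776×10⁷ J/kg
m = E / e_s = 8.77211×10⁷ / 3.11776×10⁷ = 2.81359 kg
In t: 2.81359 / 1000 = 0.00281359 t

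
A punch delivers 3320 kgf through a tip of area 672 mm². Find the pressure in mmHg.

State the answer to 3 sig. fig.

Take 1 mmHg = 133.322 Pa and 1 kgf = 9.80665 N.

3320 kgf × 9.80665 = 32558.1 N
672 mm² × 10⁻⁶ = 6.72×10⁻⁴ m²
P = F / A = 32558.1 N / 6.72×10⁻⁴ m² = 4.84496×10⁷ Pa
4.84496×10⁷ Pa ÷ (133.322 Pa/mmHg) = 363403 mmHg

3.63×10⁵ mmHg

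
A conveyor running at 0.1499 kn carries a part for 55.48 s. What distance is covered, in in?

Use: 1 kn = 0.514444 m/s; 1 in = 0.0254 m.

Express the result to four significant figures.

0.1499 kn × 0.514444 = 0.0771152 m/s
d = v × t = 0.0771152 m/s × 55.48 s = 4.27835 m
4.27835 m ÷ (0.0254 m/in) = 168.439 in

168.4 in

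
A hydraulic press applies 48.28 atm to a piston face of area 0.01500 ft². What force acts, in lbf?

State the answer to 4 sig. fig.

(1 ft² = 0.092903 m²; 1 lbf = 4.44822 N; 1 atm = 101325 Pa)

1533 lbf

48.28 atm × 101325 → 4.89197×10⁶ Pa
0.01500 ft² × 0.092903 → 0.00139354 m²
F = P × A = 4.89197×10⁶ Pa × 0.00139354 m² = 6817.16 N
6817.16 N ÷ (4.44822 N/lbf) = 1532.56 lbf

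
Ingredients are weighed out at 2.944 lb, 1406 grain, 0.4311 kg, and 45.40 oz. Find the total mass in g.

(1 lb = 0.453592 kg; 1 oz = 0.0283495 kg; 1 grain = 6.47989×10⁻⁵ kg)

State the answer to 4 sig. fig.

2.944 lb × 0.453592 = 1.33537 kg
1406 grain × 6.47989×10⁻⁵ = 0.0911073 kg
0.4311 kg (already kg)
45.40 oz × 0.0283495 = 1.28707 kg
Total: 1.33537 + 0.0911073 + 0.4311 + 1.28707 = 3.14465 kg
In g: 3.14465 / 0.001 = 3144.65 g

3145 g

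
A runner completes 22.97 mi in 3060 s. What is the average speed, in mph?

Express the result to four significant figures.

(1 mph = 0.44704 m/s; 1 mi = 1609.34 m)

27.02 mph

22.97 mi × 1609.34 = 36966.5 m
v = d / t = 36966.5 m / 3060 s = 12.0806 m/s
12.0806 m/s ÷ (0.44704 m/s/mph) = 27.0235 mph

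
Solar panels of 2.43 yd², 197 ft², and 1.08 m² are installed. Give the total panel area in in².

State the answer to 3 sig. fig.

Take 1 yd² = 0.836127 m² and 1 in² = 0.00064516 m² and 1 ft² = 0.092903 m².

2.43 yd² × 0.836127 = 2.03179 m²
197 ft² × 0.092903 = 18.3019 m²
1.08 m² (already m²)
Total: 2.03179 + 18.3019 + 1.08 = 21.4137 m²
In in²: 21.4137 / 0.00064516 = 33191.3 in²

3.32×10⁴ in²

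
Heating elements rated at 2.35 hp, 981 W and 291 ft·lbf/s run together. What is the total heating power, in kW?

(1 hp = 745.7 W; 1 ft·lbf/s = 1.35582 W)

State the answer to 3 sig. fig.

3.13 kW

2.35 hp × 745.7 → 1752.4 W
981 W (already W)
291 ft·lbf/s × 1.35582 → 394.544 W
Combined: 1752.4 + 981 + 394.544 = 3127.94 W
In kW: 3127.94 / 1000 = 3.12794 kW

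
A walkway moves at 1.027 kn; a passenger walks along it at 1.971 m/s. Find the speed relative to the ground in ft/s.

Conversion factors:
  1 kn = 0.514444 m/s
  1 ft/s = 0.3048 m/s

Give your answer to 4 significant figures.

8.200 ft/s

1.027 kn × 0.514444 = 0.528334 m/s
1.971 m/s (already m/s)
Sum: 0.528334 + 1.971 = 2.49933 m/s
In ft/s: 2.49933 / 0.3048 = 8.1999 ft/s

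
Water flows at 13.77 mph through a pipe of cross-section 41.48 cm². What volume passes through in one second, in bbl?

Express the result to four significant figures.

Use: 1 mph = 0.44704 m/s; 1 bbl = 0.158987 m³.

13.77 mph × 0.44704 = 6.15574 m/s
41.48 cm² × 0.0001 = 0.004148 m²
V = v × A × t = 6.15574 m/s × 0.004148 m² × 1 s = 0.025534 m³
0.025534 m³ ÷ (0.158987 m³/bbl) = 0.160604 bbl

0.1606 bbl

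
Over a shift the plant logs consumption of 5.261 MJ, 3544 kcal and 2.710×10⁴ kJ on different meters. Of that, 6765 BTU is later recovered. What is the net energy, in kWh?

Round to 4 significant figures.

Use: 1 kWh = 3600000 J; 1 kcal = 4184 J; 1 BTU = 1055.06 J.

11.13 kWh

5.261 MJ × 1000000 = 5.261×10⁶ J
3544 kcal × 4184 = 1.48281×10⁷ J
2.710×10⁴ kJ × 1000 = 2.71×10⁷ J
6765 BTU × 1055.06 = 7.13748×10⁶ J
Result: 5.261×10⁶ + 1.48281×10⁷ + 2.71×10⁷ − 7.13748×10⁶ = 4.00516×10⁷ J
In kWh: 4.00516×10⁷ / 3600000 = 11.1254 kWh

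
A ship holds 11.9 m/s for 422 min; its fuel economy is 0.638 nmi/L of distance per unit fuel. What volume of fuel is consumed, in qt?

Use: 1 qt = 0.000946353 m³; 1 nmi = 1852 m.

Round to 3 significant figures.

422 min → 25320 s
d = v × t = 11.9 × 25320 = 301308 m
0.638 nmi/L → 1.18158×10⁶ m/m³
V = d / (distance per unit fuel) = 301308 / 1.18158×10⁶ = 0.255004 m³
In qt: 0.255004 / 0.000946353 = 269.46 qt

269 qt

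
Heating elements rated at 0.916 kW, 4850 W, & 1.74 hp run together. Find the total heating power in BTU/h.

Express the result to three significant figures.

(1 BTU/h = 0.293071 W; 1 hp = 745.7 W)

2.41×10⁴ BTU/h

0.916 kW × 1000 = 916 W
4850 W (already W)
1.74 hp × 745.7 = 1297.52 W
Sum: 916 + 4850 + 1297.52 = 7063.52 W
In BTU/h: 7063.52 / 0.293071 = 24101.7 BTU/h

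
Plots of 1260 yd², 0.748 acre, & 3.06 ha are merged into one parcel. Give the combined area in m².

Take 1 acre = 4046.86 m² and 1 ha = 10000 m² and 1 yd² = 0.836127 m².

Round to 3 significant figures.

1260 yd² × 0.836127 → 1053.52 m²
0.748 acre × 4046.86 → 3027.05 m²
3.06 ha × 10000 → 30600 m²
Sum: 1053.52 + 3027.05 + 30600 = 34680.6 m²

3.47×10⁴ m²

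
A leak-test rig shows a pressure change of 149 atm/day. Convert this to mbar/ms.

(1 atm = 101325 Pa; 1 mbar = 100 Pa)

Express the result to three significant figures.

149 atm/day × 101325 Pa/atm ÷ 86400 s/day = 174.739 Pa/s
174.739 Pa/s ÷ 100 Pa/mbar × 0.001 s/ms = 0.00174739 mbar/ms

0.00175 mbar/ms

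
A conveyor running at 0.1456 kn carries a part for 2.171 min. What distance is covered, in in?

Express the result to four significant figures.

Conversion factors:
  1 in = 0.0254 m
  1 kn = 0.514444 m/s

384.1 in

0.1456 kn × 0.514444 = 0.074903 m/s
2.171 min × 60 = 130.26 s
d = v × t = 0.074903 m/s × 130.26 s = 9.75686 m
9.75686 m ÷ (0.0254 m/in) = 384.128 in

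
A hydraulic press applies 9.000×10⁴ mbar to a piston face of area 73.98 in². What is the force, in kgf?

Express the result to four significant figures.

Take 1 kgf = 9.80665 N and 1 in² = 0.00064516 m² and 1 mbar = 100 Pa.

4.380×10⁴ kgf

9.000×10⁴ mbar × 100 = 9×10⁶ Pa
73.98 in² × 0.00064516 = 0.0477289 m²
F = P × A = 9×10⁶ Pa × 0.0477289 m² = 429560 N
429560 N ÷ (9.80665 N/kgf) = 43802.9 kgf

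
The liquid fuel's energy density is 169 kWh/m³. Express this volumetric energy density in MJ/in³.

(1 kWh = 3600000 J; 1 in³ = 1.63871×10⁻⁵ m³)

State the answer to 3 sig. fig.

0.00997 MJ/in³

169 kWh/m³ × 3600000 J/kWh = 6.084×10⁸ J/m³
6.084×10⁸ J/m³ ÷ 1000000 J/MJ × 1.63871×10⁻⁵ m³/in³ = 0.00996991 MJ/in³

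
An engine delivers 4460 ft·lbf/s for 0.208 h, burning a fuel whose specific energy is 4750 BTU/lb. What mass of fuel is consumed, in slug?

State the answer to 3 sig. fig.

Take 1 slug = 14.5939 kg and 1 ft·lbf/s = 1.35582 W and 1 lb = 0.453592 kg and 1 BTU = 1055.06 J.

4460 ft·lbf/s → 6046.96 W
0.208 h → 748.8 s
E = P × t = 6046.96 × 748.8 = 4.52796×10⁶ J
4750 BTU/lb → 1.10486×10⁷ J/kg
m = E / e_s = 4.52796×10⁶ / 1.10486×10⁷ = 0.409822 kg
In slug: 0.409822 / 14.5939 = 0.0280817 slug

0.0281 slug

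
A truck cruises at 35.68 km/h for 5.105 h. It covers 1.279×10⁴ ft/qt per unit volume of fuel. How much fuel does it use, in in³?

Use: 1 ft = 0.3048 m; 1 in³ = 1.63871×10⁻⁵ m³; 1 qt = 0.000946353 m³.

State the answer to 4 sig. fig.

2698 in³

35.68 km/h → 9.91111 m/s
5.105 h → 18378 s
d = v × t = 9.91111 × 18378 = 182146 m
1.279×10⁴ ft/qt → 4.11938×10⁶ m/m³
V = d / (distance per unit fuel) = 182146 / 4.11938×10⁶ = 0.0442168 m³
In in³: 0.0442168 / 1.63871×10⁻⁵ = 2698.27 in³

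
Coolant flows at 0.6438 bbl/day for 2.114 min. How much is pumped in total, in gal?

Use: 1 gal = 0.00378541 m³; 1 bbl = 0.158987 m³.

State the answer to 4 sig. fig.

0.03970 gal

0.6438 bbl/day → 1.18467×10⁻⁶ m³/s
2.114 min → 126.84 s
V = Q × t = 1.18467×10⁻⁶ × 126.84 = 1.50264×10⁻⁴ m³
In gal: 1.50264×10⁻⁴ / 0.00378541 = 0.0396956 gal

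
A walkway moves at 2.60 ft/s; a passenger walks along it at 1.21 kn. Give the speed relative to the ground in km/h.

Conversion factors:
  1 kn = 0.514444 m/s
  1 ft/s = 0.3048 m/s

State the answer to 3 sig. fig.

2.60 ft/s × 0.3048 = 0.79248 m/s
1.21 kn × 0.514444 = 0.622477 m/s
Total: 0.79248 + 0.622477 = 1.41496 m/s
In km/h: 1.41496 / (1/3.6) = 5.09386 km/h

5.09 km/h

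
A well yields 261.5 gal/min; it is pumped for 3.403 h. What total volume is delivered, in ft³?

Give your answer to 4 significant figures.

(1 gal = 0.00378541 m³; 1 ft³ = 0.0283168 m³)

7138 ft³

261.5 gal/min → 0.0164981 m³/s
3.403 h → 12250.8 s
V = Q × t = 0.0164981 × 12250.8 = 202.115 m³
In ft³: 202.115 / 0.0283168 = 7137.64 ft³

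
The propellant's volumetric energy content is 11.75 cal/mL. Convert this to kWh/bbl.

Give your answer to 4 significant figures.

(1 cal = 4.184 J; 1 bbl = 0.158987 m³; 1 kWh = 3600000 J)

11.75 cal/mL × 4.184 J/cal ÷ 10⁻⁶ m³/mL = 4.9162×10⁷ J/m³
4.9162×10⁷ J/m³ ÷ 3600000 J/kWh × 0.158987 m³/bbl = 2.17114 kWh/bbl

2.171 kWh/bbl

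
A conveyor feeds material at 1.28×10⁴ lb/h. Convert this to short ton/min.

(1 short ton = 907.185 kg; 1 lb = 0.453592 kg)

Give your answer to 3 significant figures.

0.107 short ton/min

1.28×10⁴ lb/h × 0.453592 kg/lb ÷ 3600 s/h = 1.61277 kg/s
1.61277 kg/s ÷ 907.185 kg/short ton × 60 s/min = 0.106666 short ton/min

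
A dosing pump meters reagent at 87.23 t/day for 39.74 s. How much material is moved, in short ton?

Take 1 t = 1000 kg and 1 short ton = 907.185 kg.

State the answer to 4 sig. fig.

0.04423 short ton

87.23 t/day → 1.00961 kg/s
m = ṁ × t = 1.00961 × 39.74 = 40.1219 kg
In short ton: 40.1219 / 907.185 = 0.0442268 short ton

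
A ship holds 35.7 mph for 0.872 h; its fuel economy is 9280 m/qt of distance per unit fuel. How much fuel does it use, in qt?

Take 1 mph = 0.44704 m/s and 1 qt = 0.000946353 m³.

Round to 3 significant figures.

35.7 mph → 15.9593 m/s
0.872 h → 3139.2 s
d = v × t = 15.9593 × 3139.2 = 50099.4 m
9280 m/qt → 9.80607×10⁶ m/m³
V = d / (distance per unit fuel) = 50099.4 / 9.80607×10⁶ = 0.00510902 m³
In qt: 0.00510902 / 0.000946353 = 5.39864 qt

5.40 qt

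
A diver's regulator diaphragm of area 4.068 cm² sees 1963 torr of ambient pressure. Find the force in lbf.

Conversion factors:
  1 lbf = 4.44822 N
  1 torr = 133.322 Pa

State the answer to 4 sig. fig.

23.93 lbf

1963 torr × 133.322 = 261711 Pa
4.068 cm² × 0.0001 = 4.068×10⁻⁴ m²
F = P × A = 261711 Pa × 4.068×10⁻⁴ m² = 106.464 N
106.464 N ÷ (4.44822 N/lbf) = 23.9341 lbf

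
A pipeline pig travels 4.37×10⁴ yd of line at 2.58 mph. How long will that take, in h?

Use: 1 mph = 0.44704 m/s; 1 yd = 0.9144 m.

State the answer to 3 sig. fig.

4.37×10⁴ yd × 0.9144 = 39959.3 m
2.58 mph × 0.44704 = 1.15336 m/s
t = d / v = 39959.3 m / 1.15336 m/s = 34646 s
34646 s ÷ (3600 s/h) = 9.62389 h

9.62 h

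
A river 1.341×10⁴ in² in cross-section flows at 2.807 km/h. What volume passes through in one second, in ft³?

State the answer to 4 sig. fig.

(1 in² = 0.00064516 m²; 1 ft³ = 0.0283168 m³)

2.807 km/h × (1/3.6) = 0.779722 m/s
1.341×10⁴ in² × 0.00064516 = 8.6516 m²
V = v × A × t = 0.779722 m/s × 8.6516 m² × 1 s = 6.74584 m³
6.74584 m³ ÷ (0.0283168 m³/ft³) = 238.227 ft³

238.2 ft³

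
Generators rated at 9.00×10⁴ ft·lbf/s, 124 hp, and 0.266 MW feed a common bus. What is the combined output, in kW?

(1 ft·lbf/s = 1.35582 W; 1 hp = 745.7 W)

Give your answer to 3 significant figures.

9.00×10⁴ ft·lbf/s × 1.35582 → 122024 W
124 hp × 745.7 → 92466.8 W
0.266 MW × 1000000 → 266000 W
Combined: 122024 + 92466.8 + 266000 = 480491 W
In kW: 480491 / 1000 = 480.491 kW

480 kW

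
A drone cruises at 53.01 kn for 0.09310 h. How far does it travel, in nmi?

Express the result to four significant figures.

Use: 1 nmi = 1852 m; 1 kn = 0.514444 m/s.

53.01 kn × 0.514444 → 27.2707 m/s
0.09310 h × 3600 → 335.16 s
d = v × t = 27.2707 m/s × 335.16 s = 9140.05 m
9140.05 m ÷ (1852 m/nmi) = 4.93523 nmi

4.935 nmi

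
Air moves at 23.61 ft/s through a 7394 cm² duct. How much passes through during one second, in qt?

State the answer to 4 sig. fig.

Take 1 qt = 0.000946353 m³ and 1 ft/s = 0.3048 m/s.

23.61 ft/s × 0.3048 = 7.19633 m/s
7394 cm² × 0.0001 = 0.7394 m²
V = v × A × t = 7.19633 m/s × 0.7394 m² × 1 s = 5.32097 m³
5.32097 m³ ÷ (0.000946353 m³/qt) = 5622.61 qt

5623 qt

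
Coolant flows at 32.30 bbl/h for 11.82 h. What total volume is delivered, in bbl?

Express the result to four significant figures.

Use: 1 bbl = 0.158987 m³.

381.8 bbl

32.30 bbl/h → 0.00142647 m³/s
11.82 h → 42552 s
V = Q × t = 0.00142647 × 42552 = 60.6992 m³
In bbl: 60.6992 / 0.158987 = 381.787 bbl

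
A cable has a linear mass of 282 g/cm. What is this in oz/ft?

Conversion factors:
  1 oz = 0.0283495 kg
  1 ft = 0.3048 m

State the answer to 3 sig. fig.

303 oz/ft

282 g/cm × 0.001 kg/g ÷ 0.01 m/cm = 28.2 kg/m
28.2 kg/m ÷ 0.0283495 kg/oz × 0.3048 m/ft = 303.193 oz/ft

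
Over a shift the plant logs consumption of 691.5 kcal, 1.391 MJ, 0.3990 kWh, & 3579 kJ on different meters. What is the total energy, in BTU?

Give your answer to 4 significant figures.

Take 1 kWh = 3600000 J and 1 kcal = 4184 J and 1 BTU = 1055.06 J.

8814 BTU

691.5 kcal × 4184 = 2.89324×10⁶ J
1.391 MJ × 1000000 = 1.391×10⁶ J
0.3990 kWh × 3600000 = 1.4364×10⁶ J
3579 kJ × 1000 = 3.579×10⁶ J
Total: 2.89324×10⁶ + 1.391×10⁶ + 1.4364×10⁶ + 3.579×10⁶ = 9.29964×10⁶ J
In BTU: 9.29964×10⁶ / 1055.06 = 8814.32 BTU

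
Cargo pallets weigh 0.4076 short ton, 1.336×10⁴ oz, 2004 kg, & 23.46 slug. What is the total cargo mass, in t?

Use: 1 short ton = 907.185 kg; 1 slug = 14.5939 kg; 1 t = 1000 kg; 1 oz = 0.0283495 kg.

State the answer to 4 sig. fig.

3.095 t

0.4076 short ton × 907.185 = 369.769 kg
1.336×10⁴ oz × 0.0283495 = 378.749 kg
2004 kg (already kg)
23.46 slug × 14.5939 = 342.373 kg
Sum: 369.769 + 378.749 + 2004 + 342.373 = 3094.89 kg
In t: 3094.89 / 1000 = 3.09489 t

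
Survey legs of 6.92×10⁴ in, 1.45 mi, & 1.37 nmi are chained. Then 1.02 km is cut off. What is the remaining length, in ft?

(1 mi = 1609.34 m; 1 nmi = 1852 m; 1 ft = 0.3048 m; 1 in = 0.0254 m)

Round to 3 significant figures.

1.84×10⁴ ft

6.92×10⁴ in × 0.0254 → 1757.68 m
1.45 mi × 1609.34 → 2333.54 m
1.37 nmi × 1852 → 2537.24 m
1.02 km × 1000 → 1020 m
Net: 1757.68 + 2333.54 + 2537.24 − 1020 = 5608.46 m
In ft: 5608.46 / 0.3048 = 18400.5 ft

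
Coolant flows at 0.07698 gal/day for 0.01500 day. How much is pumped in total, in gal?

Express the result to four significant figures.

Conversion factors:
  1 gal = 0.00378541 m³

0.07698 gal/day → 3.3727×10⁻⁹ m³/s
0.01500 day → 1296 s
V = Q × t = 3.3727×10⁻⁹ × 1296 = 4.37102×10⁻⁶ m³
In gal: 4.37102×10⁻⁶ / 0.00378541 = 0.0011547 gal

0.001155 gal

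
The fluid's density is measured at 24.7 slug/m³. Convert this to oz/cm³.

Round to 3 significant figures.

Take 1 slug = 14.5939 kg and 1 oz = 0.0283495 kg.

0.0127 oz/cm³

24.7 slug/m³ × 14.5939 kg/slug = 360.469 kg/m³
360.469 kg/m³ ÷ 0.0283495 kg/oz × 10⁻⁶ m³/cm³ = 0.0127152 oz/cm³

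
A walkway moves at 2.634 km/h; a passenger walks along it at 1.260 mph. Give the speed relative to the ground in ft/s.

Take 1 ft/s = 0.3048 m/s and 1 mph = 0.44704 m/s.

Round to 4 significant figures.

2.634 km/h × (1/3.6) → 0.731667 m/s
1.260 mph × 0.44704 → 0.56327 m/s
Combined: 0.731667 + 0.56327 = 1.29494 m/s
In ft/s: 1.29494 / 0.3048 = 4.24849 ft/s

4.248 ft/s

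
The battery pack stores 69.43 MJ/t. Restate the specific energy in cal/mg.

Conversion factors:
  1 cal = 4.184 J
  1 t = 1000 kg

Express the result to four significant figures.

69.43 MJ/t × 1000000 J/MJ ÷ 1000 kg/t = 69430 J/kg
69430 J/kg ÷ 4.184 J/cal × 10⁻⁶ kg/mg = 0.0165942 cal/mg

0.01659 cal/mg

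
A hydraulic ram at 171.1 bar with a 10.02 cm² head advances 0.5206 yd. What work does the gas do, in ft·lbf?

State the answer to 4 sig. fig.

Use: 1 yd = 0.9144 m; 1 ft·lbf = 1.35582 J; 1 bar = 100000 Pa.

6019 ft·lbf

171.1 bar → 1.711×10⁷ Pa
10.02 cm² → 0.001002 m²
F = P × A = 1.711×10⁷ × 0.001002 = 17144.2 N
0.5206 yd → 0.476037 m
W = F × d = 17144.2 × 0.476037 = 8161.27 J
In ft·lbf: 8161.27 / 1.35582 = 6019.43 ft·lbf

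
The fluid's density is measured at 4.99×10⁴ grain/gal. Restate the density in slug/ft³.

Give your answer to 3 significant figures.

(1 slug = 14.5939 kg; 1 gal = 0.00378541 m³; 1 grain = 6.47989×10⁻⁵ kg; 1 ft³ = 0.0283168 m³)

4.99×10⁴ grain/gal × 6.47989×10⁻⁵ kg/grain ÷ 0.00378541 m³/gal = 854.192 kg/m³
854.192 kg/m³ ÷ 14.5939 kg/slug × 0.0283168 m³/ft³ = 1.6574 slug/ft³

1.66 slug/ft³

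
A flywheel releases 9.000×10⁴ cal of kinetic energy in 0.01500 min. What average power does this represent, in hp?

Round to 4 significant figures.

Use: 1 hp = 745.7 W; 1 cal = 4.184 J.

561.1 hp

9.000×10⁴ cal × 4.184 = 376560 J
0.01500 min × 60 = 0.9 s
P = E / t = 376560 J / 0.9 s = 418400 W
418400 W ÷ (745.7 W/hp) = 561.084 hp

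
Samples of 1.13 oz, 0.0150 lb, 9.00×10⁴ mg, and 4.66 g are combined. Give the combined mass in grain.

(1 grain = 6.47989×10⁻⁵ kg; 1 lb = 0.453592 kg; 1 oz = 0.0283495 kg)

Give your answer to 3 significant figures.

2060 grain

1.13 oz × 0.0283495 = 0.0320349 kg
0.0150 lb × 0.453592 = 0.00680388 kg
9.00×10⁴ mg × 10⁻⁶ = 0.09 kg
4.66 g × 0.001 = 0.00466 kg
Combined: 0.0320349 + 0.00680388 + 0.09 + 0.00466 = 0.133499 kg
In grain: 0.133499 / 6.47989×10⁻⁵ = 2060.2 grain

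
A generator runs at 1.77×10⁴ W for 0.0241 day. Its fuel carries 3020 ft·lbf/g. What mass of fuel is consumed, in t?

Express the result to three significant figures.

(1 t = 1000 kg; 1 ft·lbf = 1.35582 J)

0.0241 day → 2082.24 s
E = P × t = 17700 × 2082.24 = 3.68556×10⁷ J
3020 ft·lbf/g → 4.09458×10⁶ J/kg
m = E / e_s = 3.68556×10⁷ / 4.09458×10⁶ = 9.00107 kg
In t: 9.00107 / 1000 = 0.00900107 t

0.00900 t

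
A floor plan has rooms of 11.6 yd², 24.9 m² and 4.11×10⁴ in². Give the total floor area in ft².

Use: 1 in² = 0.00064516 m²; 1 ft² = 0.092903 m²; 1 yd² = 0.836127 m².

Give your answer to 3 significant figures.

11.6 yd² × 0.836127 = 9.69907 m²
24.9 m² (already m²)
4.11×10⁴ in² × 0.00064516 = 26.5161 m²
Total: 9.69907 + 24.9 + 26.5161 = 61.1152 m²
In ft²: 61.1152 / 0.092903 = 657.839 ft²

658 ft²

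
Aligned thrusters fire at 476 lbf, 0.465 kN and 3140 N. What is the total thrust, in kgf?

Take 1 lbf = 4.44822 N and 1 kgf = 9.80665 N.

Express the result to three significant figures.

476 lbf × 4.44822 → 2117.35 N
0.465 kN × 1000 → 465 N
3140 N (already N)
Combined: 2117.35 + 465 + 3140 = 5722.35 N
In kgf: 5722.35 / 9.80665 = 583.517 kgf

584 kgf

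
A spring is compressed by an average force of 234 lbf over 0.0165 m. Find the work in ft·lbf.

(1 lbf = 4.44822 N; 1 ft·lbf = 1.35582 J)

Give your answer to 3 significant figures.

234 lbf × 4.44822 = 1040.88 N
W = F × d = 1040.88 N × 0.0165 m = 17.1745 J
17.1745 J ÷ (1.35582 J/ft·lbf) = 12.6672 ft·lbf

12.7 ft·lbf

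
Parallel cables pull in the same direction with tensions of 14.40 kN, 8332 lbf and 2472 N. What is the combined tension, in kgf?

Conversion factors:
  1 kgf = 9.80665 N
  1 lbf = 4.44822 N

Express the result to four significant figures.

14.40 kN × 1000 = 14400 N
8332 lbf × 4.44822 = 37062.6 N
2472 N (already N)
Combined: 14400 + 37062.6 + 2472 = 53934.6 N
In kgf: 53934.6 / 9.80665 = 5499.8 kgf

5500 kgf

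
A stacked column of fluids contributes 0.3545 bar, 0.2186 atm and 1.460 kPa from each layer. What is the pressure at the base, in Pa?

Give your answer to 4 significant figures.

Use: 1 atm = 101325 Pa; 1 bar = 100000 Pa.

0.3545 bar × 100000 = 35450 Pa
0.2186 atm × 101325 = 22149.6 Pa
1.460 kPa × 1000 = 1460 Pa
Sum: 35450 + 22149.6 + 1460 = 59059.6 Pa

5.906×10⁴ Pa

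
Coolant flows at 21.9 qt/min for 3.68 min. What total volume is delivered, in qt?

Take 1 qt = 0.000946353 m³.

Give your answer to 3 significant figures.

21.9 qt/min → 3.45419×10⁻⁴ m³/s
3.68 min → 220.8 s
V = Q × t = 3.45419×10⁻⁴ × 220.8 = 0.0762685 m³
In qt: 0.0762685 / 0.000946353 = 80.592 qt

80.6 qt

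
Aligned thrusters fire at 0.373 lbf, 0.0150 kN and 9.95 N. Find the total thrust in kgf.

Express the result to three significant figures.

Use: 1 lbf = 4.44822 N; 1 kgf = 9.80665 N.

0.373 lbf × 4.44822 = 1.65919 N
0.0150 kN × 1000 = 15 N
9.95 N (already N)
Sum: 1.65919 + 15 + 9.95 = 26.6092 N
In kgf: 26.6092 / 9.80665 = 2.71338 kgf

2.71 kgf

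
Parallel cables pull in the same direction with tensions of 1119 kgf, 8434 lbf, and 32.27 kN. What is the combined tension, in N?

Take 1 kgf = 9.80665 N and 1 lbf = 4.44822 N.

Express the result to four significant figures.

1119 kgf × 9.80665 = 10973.6 N
8434 lbf × 4.44822 = 37516.3 N
32.27 kN × 1000 = 32270 N
Combined: 10973.6 + 37516.3 + 32270 = 80759.9 N

8.076×10⁴ N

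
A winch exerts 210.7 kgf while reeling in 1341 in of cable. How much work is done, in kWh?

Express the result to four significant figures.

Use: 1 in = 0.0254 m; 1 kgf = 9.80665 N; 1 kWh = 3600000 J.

210.7 kgf × 9.80665 → 2066.26 N
1341 in × 0.0254 → 34.0614 m
W = F × d = 2066.26 N × 34.0614 m = 70379.7 J
70379.7 J ÷ (3600000 J/kWh) = 0.0195499 kWh

0.01955 kWh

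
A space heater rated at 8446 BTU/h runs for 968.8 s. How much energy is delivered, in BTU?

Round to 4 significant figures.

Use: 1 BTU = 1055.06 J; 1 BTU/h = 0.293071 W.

8446 BTU/h × 0.293071 → 2475.28 W
E = P × t = 2475.28 W × 968.8 s = 2.39805×10⁶ J
2.39805×10⁶ J ÷ (1055.06 J/BTU) = 2272.9 BTU

2273 BTU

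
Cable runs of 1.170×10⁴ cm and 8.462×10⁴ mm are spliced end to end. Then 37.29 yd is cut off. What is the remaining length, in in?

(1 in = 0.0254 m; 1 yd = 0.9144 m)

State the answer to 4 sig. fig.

1.170×10⁴ cm × 0.01 = 117 m
8.462×10⁴ mm × 0.001 = 84.62 m
37.29 yd × 0.9144 = 34.098 m
Sum: 117 + 84.62 − 34.098 = 167.522 m
In in: 167.522 / 0.0254 = 6595.35 in

6595 in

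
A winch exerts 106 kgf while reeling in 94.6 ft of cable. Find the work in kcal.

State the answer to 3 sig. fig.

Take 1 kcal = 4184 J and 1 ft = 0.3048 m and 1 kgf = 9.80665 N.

7.16 kcal

106 kgf × 9.80665 = 1039.5 N
94.6 ft × 0.3048 = 28.8341 m
W = F × d = 1039.5 N × 28.8341 m = 29973 J
29973 J ÷ (4184 J/kcal) = 7.16372 kcal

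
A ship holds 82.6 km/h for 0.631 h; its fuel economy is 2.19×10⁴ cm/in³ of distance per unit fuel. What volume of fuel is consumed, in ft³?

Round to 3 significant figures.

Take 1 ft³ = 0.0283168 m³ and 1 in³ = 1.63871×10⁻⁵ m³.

82.6 km/h → 22.9444 m/s
0.631 h → 2271.6 s
d = v × t = 22.9444 × 2271.6 = 52120.5 m
2.19×10⁴ cm/in³ → 1.33642×10⁷ m/m³
V = d / (distance per unit fuel) = 52120.5 / 1.33642×10⁷ = 0.00390001 m³
In ft³: 0.00390001 / 0.0283168 = 0.137728 ft³

0.138 ft³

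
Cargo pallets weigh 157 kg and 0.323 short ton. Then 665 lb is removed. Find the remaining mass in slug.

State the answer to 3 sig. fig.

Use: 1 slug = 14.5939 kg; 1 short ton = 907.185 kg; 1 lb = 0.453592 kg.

157 kg (already kg)
0.323 short ton × 907.185 = 293.021 kg
665 lb × 0.453592 = 301.639 kg
Net: 157 + 293.021 − 301.639 = 148.382 kg
In slug: 148.382 / 14.5939 = 10.1674 slug

10.2 slug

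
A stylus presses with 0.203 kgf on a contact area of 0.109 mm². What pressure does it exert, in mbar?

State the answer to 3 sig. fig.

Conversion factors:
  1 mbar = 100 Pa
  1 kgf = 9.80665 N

1.83×10⁵ mbar

0.203 kgf × 9.80665 = 1.99075 N
0.109 mm² × 10⁻⁶ = 1.09×10⁻⁷ m²
P = F / A = 1.99075 N / 1.09×10⁻⁷ m² = 1.82638×10⁷ Pa
1.82638×10⁷ Pa ÷ (100 Pa/mbar) = 182638 mbar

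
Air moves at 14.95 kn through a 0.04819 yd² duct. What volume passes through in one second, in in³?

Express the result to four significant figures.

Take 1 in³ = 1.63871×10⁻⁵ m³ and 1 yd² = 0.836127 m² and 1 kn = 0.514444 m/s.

1.891×10⁴ in³

14.95 kn × 0.514444 → 7.69094 m/s
0.04819 yd² × 0.836127 → 0.040293 m²
V = v × A × t = 7.69094 m/s × 0.040293 m² × 1 s = 0.309891 m³
0.309891 m³ ÷ (1.63871×10⁻⁵ m³/in³) = 18910.7 in³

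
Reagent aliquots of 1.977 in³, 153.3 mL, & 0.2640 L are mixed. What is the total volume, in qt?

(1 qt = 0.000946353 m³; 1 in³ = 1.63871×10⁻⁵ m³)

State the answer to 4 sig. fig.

0.4752 qt

1.977 in³ × 1.63871×10⁻⁵ = 3.23973×10⁻⁵ m³
153.3 mL × 10⁻⁶ = 1.533×10⁻⁴ m³
0.2640 L × 0.001 = 2.64×10⁻⁴ m³
Combined: 3.23973×10⁻⁵ + 1.533×10⁻⁴ + 2.64×10⁻⁴ = 4.49697×10⁻⁴ m³
In qt: 4.49697×10⁻⁴ / 0.000946353 = 0.475189 qt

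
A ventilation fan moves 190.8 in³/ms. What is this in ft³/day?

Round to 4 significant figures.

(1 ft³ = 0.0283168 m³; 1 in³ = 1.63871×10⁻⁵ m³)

9.540×10⁶ ft³/day

190.8 in³/ms × 1.63871×10⁻⁵ m³/in³ ÷ 0.001 s/ms = 3.12666 m³/s
3.12666 m³/s ÷ 0.0283168 m³/ft³ × 86400 s/day = 9.54004×10⁶ ft³/day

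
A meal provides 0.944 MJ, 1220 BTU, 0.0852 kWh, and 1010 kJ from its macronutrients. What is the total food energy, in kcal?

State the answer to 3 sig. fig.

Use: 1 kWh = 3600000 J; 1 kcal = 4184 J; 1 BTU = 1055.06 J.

0.944 MJ × 1000000 = 944000 J
1220 BTU × 1055.06 = 1.28717×10⁶ J
0.0852 kWh × 3600000 = 306720 J
1010 kJ × 1000 = 1.01×10⁶ J
Total: 944000 + 1.28717×10⁶ + 306720 + 1.01×10⁶ = 3.54789×10⁶ J
In kcal: 3.54789×10⁶ / 4184 = 847.966 kcal

848 kcal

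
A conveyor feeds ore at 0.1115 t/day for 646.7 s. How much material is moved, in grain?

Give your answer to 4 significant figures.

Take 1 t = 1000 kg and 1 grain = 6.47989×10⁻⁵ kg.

1.288×10⁴ grain

0.1115 t/day → 0.00129051 kg/s
m = ṁ × t = 0.00129051 × 646.7 = 0.834573 kg
In grain: 0.834573 / 6.47989×10⁻⁵ = 12879.4 grain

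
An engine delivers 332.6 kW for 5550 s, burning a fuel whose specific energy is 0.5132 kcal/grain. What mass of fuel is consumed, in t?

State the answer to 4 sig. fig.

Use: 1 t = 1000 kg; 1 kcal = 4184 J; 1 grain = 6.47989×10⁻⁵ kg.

0.05571 t

332.6 kW → 332600 W
E = P × t = 332600 × 5550 = 1.84593×10⁹ J
0.5132 kcal/grain → 3.31368×10⁷ J/kg
m = E / e_s = 1.84593×10⁹ / 3.31368×10⁷ = 55.7063 kg
In t: 55.7063 / 1000 = 0.0557063 t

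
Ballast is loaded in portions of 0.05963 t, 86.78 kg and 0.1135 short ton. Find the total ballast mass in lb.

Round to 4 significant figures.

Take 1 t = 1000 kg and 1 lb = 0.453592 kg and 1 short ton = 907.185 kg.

0.05963 t × 1000 → 59.63 kg
86.78 kg (already kg)
0.1135 short ton × 907.185 → 102.965 kg
Sum: 59.63 + 86.78 + 102.965 = 249.375 kg
In lb: 249.375 / 0.453592 = 549.778 lb

549.8 lb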